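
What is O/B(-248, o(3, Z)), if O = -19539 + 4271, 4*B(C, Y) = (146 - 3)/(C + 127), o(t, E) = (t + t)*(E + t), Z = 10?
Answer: 671792/13 ≈ 51676.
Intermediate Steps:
o(t, E) = 2*t*(E + t) (o(t, E) = (2*t)*(E + t) = 2*t*(E + t))
B(C, Y) = 143/(4*(127 + C)) (B(C, Y) = ((146 - 3)/(C + 127))/4 = (143/(127 + C))/4 = 143/(4*(127 + C)))
O = -15268
O/B(-248, o(3, Z)) = -15268/(143/(4*(127 - 248))) = -15268/((143/4)/(-121)) = -15268/((143/4)*(-1/121)) = -15268/(-13/44) = -15268*(-44/13) = 671792/13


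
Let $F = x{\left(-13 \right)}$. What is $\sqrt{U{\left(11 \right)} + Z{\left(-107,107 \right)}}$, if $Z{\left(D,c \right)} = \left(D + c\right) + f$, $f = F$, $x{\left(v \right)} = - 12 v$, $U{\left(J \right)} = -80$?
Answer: $2 \sqrt{19} \approx 8.7178$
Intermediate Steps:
$F = 156$ ($F = \left(-12\right) \left(-13\right) = 156$)
$f = 156$
$Z{\left(D,c \right)} = 156 + D + c$ ($Z{\left(D,c \right)} = \left(D + c\right) + 156 = 156 + D + c$)
$\sqrt{U{\left(11 \right)} + Z{\left(-107,107 \right)}} = \sqrt{-80 + \left(156 - 107 + 107\right)} = \sqrt{-80 + 156} = \sqrt{76} = 2 \sqrt{19}$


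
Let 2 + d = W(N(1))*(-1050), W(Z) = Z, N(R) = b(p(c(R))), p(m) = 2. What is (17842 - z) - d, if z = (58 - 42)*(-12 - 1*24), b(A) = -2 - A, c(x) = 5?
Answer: 14220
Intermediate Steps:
N(R) = -4 (N(R) = -2 - 1*2 = -2 - 2 = -4)
d = 4198 (d = -2 - 4*(-1050) = -2 + 4200 = 4198)
z = -576 (z = 16*(-12 - 24) = 16*(-36) = -576)
(17842 - z) - d = (17842 - 1*(-576)) - 1*4198 = (17842 + 576) - 4198 = 18418 - 4198 = 14220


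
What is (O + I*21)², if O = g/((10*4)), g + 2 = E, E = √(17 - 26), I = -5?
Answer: 3531359/320 - 6303*I/400 ≈ 11036.0 - 15.758*I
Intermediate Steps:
E = 3*I (E = √(-9) = 3*I ≈ 3.0*I)
g = -2 + 3*I ≈ -2.0 + 3.0*I
O = -1/20 + 3*I/40 (O = (-2 + 3*I)/((10*4)) = (-2 + 3*I)/40 = (-2 + 3*I)*(1/40) = -1/20 + 3*I/40 ≈ -0.05 + 0.075*I)
(O + I*21)² = ((-1/20 + 3*I/40) - 5*21)² = ((-1/20 + 3*I/40) - 105)² = (-2101/20 + 3*I/40)²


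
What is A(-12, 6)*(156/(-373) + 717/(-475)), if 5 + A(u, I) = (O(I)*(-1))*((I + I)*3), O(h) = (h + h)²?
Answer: 1772256249/177175 ≈ 10003.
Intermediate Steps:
O(h) = 4*h² (O(h) = (2*h)² = 4*h²)
A(u, I) = -5 - 24*I³ (A(u, I) = -5 + ((4*I²)*(-1))*((I + I)*3) = -5 + (-4*I²)*((2*I)*3) = -5 + (-4*I²)*(6*I) = -5 - 24*I³)
A(-12, 6)*(156/(-373) + 717/(-475)) = (-5 - 24*6³)*(156/(-373) + 717/(-475)) = (-5 - 24*216)*(156*(-1/373) + 717*(-1/475)) = (-5 - 5184)*(-156/373 - 717/475) = -5189*(-341541/177175) = 1772256249/177175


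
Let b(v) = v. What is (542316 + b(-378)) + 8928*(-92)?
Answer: -279438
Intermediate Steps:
(542316 + b(-378)) + 8928*(-92) = (542316 - 378) + 8928*(-92) = 541938 - 821376 = -279438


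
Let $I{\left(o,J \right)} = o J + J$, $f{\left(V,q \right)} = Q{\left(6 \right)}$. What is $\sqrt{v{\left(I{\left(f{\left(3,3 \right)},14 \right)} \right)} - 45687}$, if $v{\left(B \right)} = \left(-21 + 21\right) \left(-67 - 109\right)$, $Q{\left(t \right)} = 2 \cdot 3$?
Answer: $i \sqrt{45687} \approx 213.75 i$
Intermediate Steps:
$Q{\left(t \right)} = 6$
$f{\left(V,q \right)} = 6$
$I{\left(o,J \right)} = J + J o$ ($I{\left(o,J \right)} = J o + J = J + J o$)
$v{\left(B \right)} = 0$ ($v{\left(B \right)} = 0 \left(-176\right) = 0$)
$\sqrt{v{\left(I{\left(f{\left(3,3 \right)},14 \right)} \right)} - 45687} = \sqrt{0 - 45687} = \sqrt{-45687} = i \sqrt{45687}$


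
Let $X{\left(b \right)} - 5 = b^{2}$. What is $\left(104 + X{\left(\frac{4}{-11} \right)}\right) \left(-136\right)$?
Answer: $- \frac{1795880}{121} \approx -14842.0$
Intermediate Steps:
$X{\left(b \right)} = 5 + b^{2}$
$\left(104 + X{\left(\frac{4}{-11} \right)}\right) \left(-136\right) = \left(104 + \left(5 + \left(\frac{4}{-11}\right)^{2}\right)\right) \left(-136\right) = \left(104 + \left(5 + \left(4 \left(- \frac{1}{11}\right)\right)^{2}\right)\right) \left(-136\right) = \left(104 + \left(5 + \left(- \frac{4}{11}\right)^{2}\right)\right) \left(-136\right) = \left(104 + \left(5 + \frac{16}{121}\right)\right) \left(-136\right) = \left(104 + \frac{621}{121}\right) \left(-136\right) = \frac{13205}{121} \left(-136\right) = - \frac{1795880}{121}$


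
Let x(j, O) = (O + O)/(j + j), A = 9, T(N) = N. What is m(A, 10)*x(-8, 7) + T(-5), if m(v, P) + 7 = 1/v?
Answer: 37/36 ≈ 1.0278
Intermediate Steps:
m(v, P) = -7 + 1/v
x(j, O) = O/j (x(j, O) = (2*O)/((2*j)) = (2*O)*(1/(2*j)) = O/j)
m(A, 10)*x(-8, 7) + T(-5) = (-7 + 1/9)*(7/(-8)) - 5 = (-7 + ⅑)*(7*(-⅛)) - 5 = -62/9*(-7/8) - 5 = 217/36 - 5 = 37/36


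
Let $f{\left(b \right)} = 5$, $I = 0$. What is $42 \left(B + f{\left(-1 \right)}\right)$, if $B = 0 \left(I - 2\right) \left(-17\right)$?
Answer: $210$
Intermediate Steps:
$B = 0$ ($B = 0 \left(0 - 2\right) \left(-17\right) = 0 \left(-2\right) \left(-17\right) = 0 \left(-17\right) = 0$)
$42 \left(B + f{\left(-1 \right)}\right) = 42 \left(0 + 5\right) = 42 \cdot 5 = 210$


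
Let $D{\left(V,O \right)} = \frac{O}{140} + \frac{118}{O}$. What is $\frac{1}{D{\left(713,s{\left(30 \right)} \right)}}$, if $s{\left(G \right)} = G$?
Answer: $\frac{210}{871} \approx 0.2411$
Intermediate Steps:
$D{\left(V,O \right)} = \frac{118}{O} + \frac{O}{140}$ ($D{\left(V,O \right)} = O \frac{1}{140} + \frac{118}{O} = \frac{O}{140} + \frac{118}{O} = \frac{118}{O} + \frac{O}{140}$)
$\frac{1}{D{\left(713,s{\left(30 \right)} \right)}} = \frac{1}{\frac{118}{30} + \frac{1}{140} \cdot 30} = \frac{1}{118 \cdot \frac{1}{30} + \frac{3}{14}} = \frac{1}{\frac{59}{15} + \frac{3}{14}} = \frac{1}{\frac{871}{210}} = \frac{210}{871}$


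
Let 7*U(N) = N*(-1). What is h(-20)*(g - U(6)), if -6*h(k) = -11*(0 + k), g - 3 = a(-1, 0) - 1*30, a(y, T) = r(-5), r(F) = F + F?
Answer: 27830/21 ≈ 1325.2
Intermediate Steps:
r(F) = 2*F
a(y, T) = -10 (a(y, T) = 2*(-5) = -10)
U(N) = -N/7 (U(N) = (N*(-1))/7 = (-N)/7 = -N/7)
g = -37 (g = 3 + (-10 - 1*30) = 3 + (-10 - 30) = 3 - 40 = -37)
h(k) = 11*k/6 (h(k) = -(-11)*(0 + k)/6 = -(-11)*k/6 = 11*k/6)
h(-20)*(g - U(6)) = ((11/6)*(-20))*(-37 - (-1)*6/7) = -110*(-37 - 1*(-6/7))/3 = -110*(-37 + 6/7)/3 = -110/3*(-253/7) = 27830/21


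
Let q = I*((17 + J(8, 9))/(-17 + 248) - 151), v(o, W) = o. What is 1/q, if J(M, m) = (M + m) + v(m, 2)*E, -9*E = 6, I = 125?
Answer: -33/622375 ≈ -5.3023e-5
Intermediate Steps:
E = -⅔ (E = -⅑*6 = -⅔ ≈ -0.66667)
J(M, m) = M + m/3 (J(M, m) = (M + m) + m*(-⅔) = (M + m) - 2*m/3 = M + m/3)
q = -622375/33 (q = 125*((17 + (8 + (⅓)*9))/(-17 + 248) - 151) = 125*((17 + (8 + 3))/231 - 151) = 125*((17 + 11)*(1/231) - 151) = 125*(28*(1/231) - 151) = 125*(4/33 - 151) = 125*(-4979/33) = -622375/33 ≈ -18860.)
1/q = 1/(-622375/33) = -33/622375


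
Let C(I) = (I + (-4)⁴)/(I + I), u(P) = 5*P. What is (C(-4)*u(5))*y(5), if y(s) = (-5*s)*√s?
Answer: 39375*√5/2 ≈ 44023.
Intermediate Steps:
y(s) = -5*s^(3/2)
C(I) = (256 + I)/(2*I) (C(I) = (I + 256)/((2*I)) = (256 + I)*(1/(2*I)) = (256 + I)/(2*I))
(C(-4)*u(5))*y(5) = (((½)*(256 - 4)/(-4))*(5*5))*(-25*√5) = (((½)*(-¼)*252)*25)*(-25*√5) = (-63/2*25)*(-25*√5) = -(-39375)*√5/2 = 39375*√5/2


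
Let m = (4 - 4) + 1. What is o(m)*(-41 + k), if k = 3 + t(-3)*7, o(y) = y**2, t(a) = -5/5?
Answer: -45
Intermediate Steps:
m = 1 (m = 0 + 1 = 1)
t(a) = -1 (t(a) = -5*1/5 = -1)
k = -4 (k = 3 - 1*7 = 3 - 7 = -4)
o(m)*(-41 + k) = 1**2*(-41 - 4) = 1*(-45) = -45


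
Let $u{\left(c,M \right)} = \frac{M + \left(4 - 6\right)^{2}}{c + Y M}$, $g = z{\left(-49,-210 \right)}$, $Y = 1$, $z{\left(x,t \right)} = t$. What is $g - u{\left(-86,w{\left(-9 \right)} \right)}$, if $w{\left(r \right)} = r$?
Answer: $- \frac{3991}{19} \approx -210.05$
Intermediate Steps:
$g = -210$
$u{\left(c,M \right)} = \frac{4 + M}{M + c}$ ($u{\left(c,M \right)} = \frac{M + \left(4 - 6\right)^{2}}{c + 1 M} = \frac{M + \left(-2\right)^{2}}{c + M} = \frac{M + 4}{M + c} = \frac{4 + M}{M + c}$)
$g - u{\left(-86,w{\left(-9 \right)} \right)} = -210 - \frac{4 - 9}{-9 - 86} = -210 - \frac{1}{-95} \left(-5\right) = -210 - \left(- \frac{1}{95}\right) \left(-5\right) = -210 - \frac{1}{19} = - \frac{3991}{19}$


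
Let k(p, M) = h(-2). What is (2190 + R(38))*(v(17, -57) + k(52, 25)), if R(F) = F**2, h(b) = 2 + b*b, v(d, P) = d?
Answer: 83582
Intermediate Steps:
h(b) = 2 + b**2
k(p, M) = 6 (k(p, M) = 2 + (-2)**2 = 2 + 4 = 6)
(2190 + R(38))*(v(17, -57) + k(52, 25)) = (2190 + 38**2)*(17 + 6) = (2190 + 1444)*23 = 3634*23 = 83582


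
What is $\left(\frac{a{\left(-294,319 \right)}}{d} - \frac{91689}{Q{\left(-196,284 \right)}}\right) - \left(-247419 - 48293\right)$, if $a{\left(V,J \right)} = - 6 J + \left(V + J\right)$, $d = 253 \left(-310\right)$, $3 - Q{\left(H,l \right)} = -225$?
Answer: $\frac{880123845817}{2980340} \approx 2.9531 \cdot 10^{5}$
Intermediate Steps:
$Q{\left(H,l \right)} = 228$ ($Q{\left(H,l \right)} = 3 - -225 = 3 + 225 = 228$)
$d = -78430$
$a{\left(V,J \right)} = V - 5 J$ ($a{\left(V,J \right)} = - 6 J + \left(J + V\right) = V - 5 J$)
$\left(\frac{a{\left(-294,319 \right)}}{d} - \frac{91689}{Q{\left(-196,284 \right)}}\right) - \left(-247419 - 48293\right) = \left(\frac{-294 - 1595}{-78430} - \frac{91689}{228}\right) - \left(-247419 - 48293\right) = \left(\left(-294 - 1595\right) \left(- \frac{1}{78430}\right) - \frac{30563}{76}\right) - \left(-247419 - 48293\right) = \left(\left(-1889\right) \left(- \frac{1}{78430}\right) - \frac{30563}{76}\right) - -295712 = \left(\frac{1889}{78430} - \frac{30563}{76}\right) + 295712 = - \frac{1198456263}{2980340} + 295712 = \frac{880123845817}{2980340}$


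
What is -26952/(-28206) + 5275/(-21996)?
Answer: 24669419/34467732 ≈ 0.71572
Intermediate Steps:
-26952/(-28206) + 5275/(-21996) = -26952*(-1/28206) + 5275*(-1/21996) = 4492/4701 - 5275/21996 = 24669419/34467732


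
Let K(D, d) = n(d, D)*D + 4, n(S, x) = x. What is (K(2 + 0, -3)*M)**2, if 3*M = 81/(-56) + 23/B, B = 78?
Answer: 6325225/670761 ≈ 9.4299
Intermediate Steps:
K(D, d) = 4 + D**2 (K(D, d) = D*D + 4 = D**2 + 4 = 4 + D**2)
M = -2515/6552 (M = (81/(-56) + 23/78)/3 = (81*(-1/56) + 23*(1/78))/3 = (-81/56 + 23/78)/3 = (1/3)*(-2515/2184) = -2515/6552 ≈ -0.38385)
(K(2 + 0, -3)*M)**2 = ((4 + (2 + 0)**2)*(-2515/6552))**2 = ((4 + 2**2)*(-2515/6552))**2 = ((4 + 4)*(-2515/6552))**2 = (8*(-2515/6552))**2 = (-2515/819)**2 = 6325225/670761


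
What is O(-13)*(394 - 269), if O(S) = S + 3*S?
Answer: -6500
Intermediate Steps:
O(S) = 4*S
O(-13)*(394 - 269) = (4*(-13))*(394 - 269) = -52*125 = -6500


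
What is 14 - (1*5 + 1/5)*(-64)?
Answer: 1734/5 ≈ 346.80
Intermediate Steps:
14 - (1*5 + 1/5)*(-64) = 14 - (5 + ⅕)*(-64) = 14 - 1*26/5*(-64) = 14 - 26/5*(-64) = 14 + 1664/5 = 1734/5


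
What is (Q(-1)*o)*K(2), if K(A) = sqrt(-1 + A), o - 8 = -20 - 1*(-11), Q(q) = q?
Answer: 1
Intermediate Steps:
o = -1 (o = 8 + (-20 - 1*(-11)) = 8 + (-20 + 11) = 8 - 9 = -1)
(Q(-1)*o)*K(2) = (-1*(-1))*sqrt(-1 + 2) = 1*sqrt(1) = 1*1 = 1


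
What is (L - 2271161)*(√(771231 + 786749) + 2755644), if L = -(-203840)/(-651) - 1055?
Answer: -194130718117984/31 - 422690416*√389495/93 ≈ -6.2651e+12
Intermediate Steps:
L = -127235/93 (L = -(-203840)*(-1)/651 - 1055 = -490*416/651 - 1055 = -29120/93 - 1055 = -127235/93 ≈ -1368.1)
(L - 2271161)*(√(771231 + 786749) + 2755644) = (-127235/93 - 2271161)*(√(771231 + 786749) + 2755644) = -211345208*(√1557980 + 2755644)/93 = -211345208*(2*√389495 + 2755644)/93 = -211345208*(2755644 + 2*√389495)/93 = -194130718117984/31 - 422690416*√389495/93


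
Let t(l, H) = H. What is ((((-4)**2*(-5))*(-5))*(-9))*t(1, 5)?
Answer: -18000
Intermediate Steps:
((((-4)**2*(-5))*(-5))*(-9))*t(1, 5) = ((((-4)**2*(-5))*(-5))*(-9))*5 = (((16*(-5))*(-5))*(-9))*5 = (-80*(-5)*(-9))*5 = (400*(-9))*5 = -3600*5 = -18000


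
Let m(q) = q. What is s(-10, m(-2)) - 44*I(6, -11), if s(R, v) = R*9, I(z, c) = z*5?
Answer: -1410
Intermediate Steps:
I(z, c) = 5*z
s(R, v) = 9*R
s(-10, m(-2)) - 44*I(6, -11) = 9*(-10) - 220*6 = -90 - 44*30 = -90 - 1320 = -1410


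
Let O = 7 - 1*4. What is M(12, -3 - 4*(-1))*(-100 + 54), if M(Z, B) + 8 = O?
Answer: 230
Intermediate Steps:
O = 3 (O = 7 - 4 = 3)
M(Z, B) = -5 (M(Z, B) = -8 + 3 = -5)
M(12, -3 - 4*(-1))*(-100 + 54) = -5*(-100 + 54) = -5*(-46) = 230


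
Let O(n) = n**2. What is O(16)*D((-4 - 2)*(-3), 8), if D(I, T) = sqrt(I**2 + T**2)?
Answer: 512*sqrt(97) ≈ 5042.6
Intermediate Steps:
O(16)*D((-4 - 2)*(-3), 8) = 16**2*sqrt(((-4 - 2)*(-3))**2 + 8**2) = 256*sqrt((-6*(-3))**2 + 64) = 256*sqrt(18**2 + 64) = 256*sqrt(324 + 64) = 256*sqrt(388) = 256*(2*sqrt(97)) = 512*sqrt(97)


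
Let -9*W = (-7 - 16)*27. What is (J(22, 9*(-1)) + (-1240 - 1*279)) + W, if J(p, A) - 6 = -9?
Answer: -1453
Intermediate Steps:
J(p, A) = -3 (J(p, A) = 6 - 9 = -3)
W = 69 (W = -(-7 - 16)*27/9 = -(-23)*27/9 = -⅑*(-621) = 69)
(J(22, 9*(-1)) + (-1240 - 1*279)) + W = (-3 + (-1240 - 1*279)) + 69 = (-3 + (-1240 - 279)) + 69 = (-3 - 1519) + 69 = -1522 + 69 = -1453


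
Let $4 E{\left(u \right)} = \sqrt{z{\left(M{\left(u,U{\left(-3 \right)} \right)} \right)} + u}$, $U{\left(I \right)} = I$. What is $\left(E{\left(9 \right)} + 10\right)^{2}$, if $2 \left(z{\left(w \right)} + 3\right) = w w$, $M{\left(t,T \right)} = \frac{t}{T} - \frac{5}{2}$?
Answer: $\frac{12969}{128} + \frac{65 \sqrt{2}}{4} \approx 124.3$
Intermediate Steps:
$M{\left(t,T \right)} = - \frac{5}{2} + \frac{t}{T}$ ($M{\left(t,T \right)} = \frac{t}{T} - \frac{5}{2} = - \frac{5}{2} + \frac{t}{T}$)
$z{\left(w \right)} = -3 + \frac{w^{2}}{2}$ ($z{\left(w \right)} = -3 + \frac{w w}{2} = -3 + \frac{w^{2}}{2}$)
$E{\left(u \right)} = \frac{\sqrt{-3 + u + \frac{\left(- \frac{5}{2} - \frac{u}{3}\right)^{2}}{2}}}{4}$ ($E{\left(u \right)} = \frac{\sqrt{\left(-3 + \frac{\left(- \frac{5}{2} + \frac{u}{-3}\right)^{2}}{2}\right) + u}}{4} = \frac{\sqrt{\left(-3 + \frac{\left(- \frac{5}{2} + u \left(- \frac{1}{3}\right)\right)^{2}}{2}\right) + u}}{4} = \frac{\sqrt{\left(-3 + \frac{\left(- \frac{5}{2} - \frac{u}{3}\right)^{2}}{2}\right) + u}}{4} = \frac{\sqrt{-3 + u + \frac{\left(- \frac{5}{2} - \frac{u}{3}\right)^{2}}{2}}}{4}$)
$\left(E{\left(9 \right)} + 10\right)^{2} = \left(\frac{\sqrt{18 + 8 \cdot 9^{2} + 264 \cdot 9}}{48} + 10\right)^{2} = \left(\frac{\sqrt{18 + 8 \cdot 81 + 2376}}{48} + 10\right)^{2} = \left(\frac{\sqrt{18 + 648 + 2376}}{48} + 10\right)^{2} = \left(\frac{\sqrt{3042}}{48} + 10\right)^{2} = \left(\frac{39 \sqrt{2}}{48} + 10\right)^{2} = \left(\frac{13 \sqrt{2}}{16} + 10\right)^{2} = \left(10 + \frac{13 \sqrt{2}}{16}\right)^{2}$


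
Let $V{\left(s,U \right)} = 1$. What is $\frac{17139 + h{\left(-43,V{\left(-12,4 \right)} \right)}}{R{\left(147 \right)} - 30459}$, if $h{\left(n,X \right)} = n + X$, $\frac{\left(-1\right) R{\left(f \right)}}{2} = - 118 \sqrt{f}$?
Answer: $- \frac{173585841}{306521123} - \frac{9414748 \sqrt{3}}{306521123} \approx -0.61951$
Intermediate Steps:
$R{\left(f \right)} = 236 \sqrt{f}$ ($R{\left(f \right)} = - 2 \left(- 118 \sqrt{f}\right) = 236 \sqrt{f}$)
$h{\left(n,X \right)} = X + n$
$\frac{17139 + h{\left(-43,V{\left(-12,4 \right)} \right)}}{R{\left(147 \right)} - 30459} = \frac{17139 + \left(1 - 43\right)}{236 \sqrt{147} - 30459} = \frac{17139 - 42}{236 \cdot 7 \sqrt{3} - 30459} = \frac{17097}{1652 \sqrt{3} - 30459} = \frac{17097}{-30459 + 1652 \sqrt{3}}$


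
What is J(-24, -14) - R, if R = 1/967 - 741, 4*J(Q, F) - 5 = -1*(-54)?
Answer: 2923237/3868 ≈ 755.75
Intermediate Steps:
J(Q, F) = 59/4 (J(Q, F) = 5/4 + (-1*(-54))/4 = 5/4 + (¼)*54 = 5/4 + 27/2 = 59/4)
R = -716546/967 (R = 1/967 - 741 = -716546/967 ≈ -741.00)
J(-24, -14) - R = 59/4 - 1*(-716546/967) = 59/4 + 716546/967 = 2923237/3868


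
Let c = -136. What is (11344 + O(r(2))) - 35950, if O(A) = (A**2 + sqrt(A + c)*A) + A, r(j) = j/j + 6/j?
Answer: -24586 + 8*I*sqrt(33) ≈ -24586.0 + 45.956*I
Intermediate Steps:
r(j) = 1 + 6/j
O(A) = A + A**2 + A*sqrt(-136 + A) (O(A) = (A**2 + sqrt(A - 136)*A) + A = (A**2 + sqrt(-136 + A)*A) + A = (A**2 + A*sqrt(-136 + A)) + A = A + A**2 + A*sqrt(-136 + A))
(11344 + O(r(2))) - 35950 = (11344 + ((6 + 2)/2)*(1 + (6 + 2)/2 + sqrt(-136 + (6 + 2)/2))) - 35950 = (11344 + ((1/2)*8)*(1 + (1/2)*8 + sqrt(-136 + (1/2)*8))) - 35950 = (11344 + 4*(1 + 4 + sqrt(-136 + 4))) - 35950 = (11344 + 4*(1 + 4 + sqrt(-132))) - 35950 = (11344 + 4*(1 + 4 + 2*I*sqrt(33))) - 35950 = (11344 + 4*(5 + 2*I*sqrt(33))) - 35950 = (11344 + (20 + 8*I*sqrt(33))) - 35950 = (11364 + 8*I*sqrt(33)) - 35950 = -24586 + 8*I*sqrt(33)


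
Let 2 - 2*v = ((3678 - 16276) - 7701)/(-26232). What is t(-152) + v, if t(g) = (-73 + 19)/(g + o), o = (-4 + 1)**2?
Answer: 7432651/7502352 ≈ 0.99071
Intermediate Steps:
o = 9 (o = (-3)**2 = 9)
v = 32165/52464 (v = 1 - ((3678 - 16276) - 7701)/(2*(-26232)) = 1 - (-12598 - 7701)*(-1)/(2*26232) = 1 - (-20299)*(-1)/(2*26232) = 1 - 1/2*20299/26232 = 1 - 20299/52464 = 32165/52464 ≈ 0.61309)
t(g) = -54/(9 + g) (t(g) = (-73 + 19)/(g + 9) = -54/(9 + g))
t(-152) + v = -54/(9 - 152) + 32165/52464 = -54/(-143) + 32165/52464 = -54*(-1/143) + 32165/52464 = 54/143 + 32165/52464 = 7432651/7502352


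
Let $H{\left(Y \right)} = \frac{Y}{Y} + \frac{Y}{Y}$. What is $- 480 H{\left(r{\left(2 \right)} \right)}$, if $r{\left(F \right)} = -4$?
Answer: $-960$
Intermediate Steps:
$H{\left(Y \right)} = 2$ ($H{\left(Y \right)} = 1 + 1 = 2$)
$- 480 H{\left(r{\left(2 \right)} \right)} = \left(-480\right) 2 = -960$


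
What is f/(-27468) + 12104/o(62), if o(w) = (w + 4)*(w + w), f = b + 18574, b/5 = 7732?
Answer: -943961/1561098 ≈ -0.60468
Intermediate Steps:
b = 38660 (b = 5*7732 = 38660)
f = 57234 (f = 38660 + 18574 = 57234)
o(w) = 2*w*(4 + w) (o(w) = (4 + w)*(2*w) = 2*w*(4 + w))
f/(-27468) + 12104/o(62) = 57234/(-27468) + 12104/((2*62*(4 + 62))) = 57234*(-1/27468) + 12104/((2*62*66)) = -9539/4578 + 12104/8184 = -9539/4578 + 12104*(1/8184) = -9539/4578 + 1513/1023 = -943961/1561098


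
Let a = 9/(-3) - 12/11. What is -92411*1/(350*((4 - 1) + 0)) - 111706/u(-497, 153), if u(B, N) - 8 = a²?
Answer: -14468833423/3142650 ≈ -4604.0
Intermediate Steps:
a = -45/11 (a = 9*(-⅓) - 12*1/11 = -3 - 12/11 = -45/11 ≈ -4.0909)
u(B, N) = 2993/121 (u(B, N) = 8 + (-45/11)² = 8 + 2025/121 = 2993/121)
-92411*1/(350*((4 - 1) + 0)) - 111706/u(-497, 153) = -92411*1/(350*((4 - 1) + 0)) - 111706/2993/121 = -92411*1/(350*(3 + 0)) - 111706*121/2993 = -92411/(350*3) - 13516426/2993 = -92411/1050 - 13516426/2993 = -14468833423/3142650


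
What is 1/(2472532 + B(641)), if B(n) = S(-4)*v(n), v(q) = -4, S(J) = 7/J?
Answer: 1/2472539 ≈ 4.0444e-7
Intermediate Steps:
B(n) = 7 (B(n) = (7/(-4))*(-4) = (7*(-¼))*(-4) = -7/4*(-4) = 7)
1/(2472532 + B(641)) = 1/(2472532 + 7) = 1/2472539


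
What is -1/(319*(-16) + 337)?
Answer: 1/4767 ≈ 0.00020978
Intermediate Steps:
-1/(319*(-16) + 337) = -1/(-5104 + 337) = -1/(-4767) = -1*(-1/4767) = 1/4767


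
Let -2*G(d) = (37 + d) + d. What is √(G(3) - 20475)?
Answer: I*√81986/2 ≈ 143.17*I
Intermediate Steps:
G(d) = -37/2 - d (G(d) = -((37 + d) + d)/2 = -(37 + 2*d)/2 = -37/2 - d)
√(G(3) - 20475) = √((-37/2 - 1*3) - 20475) = √((-37/2 - 3) - 20475) = √(-43/2 - 20475) = √(-40993/2) = I*√81986/2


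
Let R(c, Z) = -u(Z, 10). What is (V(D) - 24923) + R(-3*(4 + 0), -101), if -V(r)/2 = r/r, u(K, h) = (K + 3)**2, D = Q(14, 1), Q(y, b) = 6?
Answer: -34529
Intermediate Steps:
D = 6
u(K, h) = (3 + K)**2
R(c, Z) = -(3 + Z)**2
V(r) = -2 (V(r) = -2*r/r = -2*1 = -2)
(V(D) - 24923) + R(-3*(4 + 0), -101) = (-2 - 24923) - (3 - 101)**2 = -24925 - 1*(-98)**2 = -24925 - 1*9604 = -24925 - 9604 = -34529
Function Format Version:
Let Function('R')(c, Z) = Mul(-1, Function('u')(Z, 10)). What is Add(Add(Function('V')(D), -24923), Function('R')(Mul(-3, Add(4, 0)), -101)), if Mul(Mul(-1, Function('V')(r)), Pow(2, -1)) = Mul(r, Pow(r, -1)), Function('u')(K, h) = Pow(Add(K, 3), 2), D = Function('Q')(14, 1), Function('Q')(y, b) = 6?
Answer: -34529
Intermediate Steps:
D = 6
Function('u')(K, h) = Pow(Add(3, K), 2)
Function('R')(c, Z) = Mul(-1, Pow(Add(3, Z), 2))
Function('V')(r) = -2 (Function('V')(r) = Mul(-2, Mul(r, Pow(r, -1))) = Mul(-2, 1) = -2)
Add(Add(Function('V')(D), -24923), Function('R')(Mul(-3, Add(4, 0)), -101)) = Add(Add(-2, -24923), Mul(-1, Pow(Add(3, -101), 2))) = Add(-24925, Mul(-1, Pow(-98, 2))) = Add(-24925, Mul(-1, 9604)) = Add(-24925, -9604) = -34529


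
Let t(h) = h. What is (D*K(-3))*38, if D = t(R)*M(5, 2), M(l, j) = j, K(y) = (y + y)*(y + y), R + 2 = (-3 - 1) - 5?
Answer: -30096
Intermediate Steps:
R = -11 (R = -2 + ((-3 - 1) - 5) = -2 + (-4 - 5) = -2 - 9 = -11)
K(y) = 4*y**2 (K(y) = (2*y)*(2*y) = 4*y**2)
D = -22 (D = -11*2 = -22)
(D*K(-3))*38 = -88*(-3)**2*38 = -88*9*38 = -22*36*38 = -792*38 = -30096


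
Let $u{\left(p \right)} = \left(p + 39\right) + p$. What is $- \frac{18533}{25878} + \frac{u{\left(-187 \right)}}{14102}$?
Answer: $- \frac{67505374}{91232889} \approx -0.73992$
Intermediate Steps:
$u{\left(p \right)} = 39 + 2 p$ ($u{\left(p \right)} = \left(39 + p\right) + p = 39 + 2 p$)
$- \frac{18533}{25878} + \frac{u{\left(-187 \right)}}{14102} = - \frac{18533}{25878} + \frac{39 + 2 \left(-187\right)}{14102} = \left(-18533\right) \frac{1}{25878} + \left(39 - 374\right) \frac{1}{14102} = - \frac{18533}{25878} - \frac{335}{14102} = - \frac{67505374}{91232889}$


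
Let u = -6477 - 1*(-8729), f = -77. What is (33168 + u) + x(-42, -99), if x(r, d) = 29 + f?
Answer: 35372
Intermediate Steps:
u = 2252 (u = -6477 + 8729 = 2252)
x(r, d) = -48 (x(r, d) = 29 - 77 = -48)
(33168 + u) + x(-42, -99) = (33168 + 2252) - 48 = 35420 - 48 = 35372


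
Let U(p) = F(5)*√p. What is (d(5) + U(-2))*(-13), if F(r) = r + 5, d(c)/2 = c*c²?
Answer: -3250 - 130*I*√2 ≈ -3250.0 - 183.85*I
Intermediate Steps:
d(c) = 2*c³ (d(c) = 2*(c*c²) = 2*c³)
F(r) = 5 + r
U(p) = 10*√p (U(p) = (5 + 5)*√p = 10*√p)
(d(5) + U(-2))*(-13) = (2*5³ + 10*√(-2))*(-13) = (2*125 + 10*(I*√2))*(-13) = (250 + 10*I*√2)*(-13) = -3250 - 130*I*√2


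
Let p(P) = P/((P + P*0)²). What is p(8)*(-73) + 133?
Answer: 991/8 ≈ 123.88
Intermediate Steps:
p(P) = 1/P (p(P) = P/((P + 0)²) = P/(P²) = P/P² = 1/P)
p(8)*(-73) + 133 = -73/8 + 133 = 991/8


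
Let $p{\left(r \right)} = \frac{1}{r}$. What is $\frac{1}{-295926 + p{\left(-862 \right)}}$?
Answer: $- \frac{862}{255088213} \approx -3.3792 \cdot 10^{-6}$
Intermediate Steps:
$\frac{1}{-295926 + p{\left(-862 \right)}} = \frac{1}{-295926 + \frac{1}{-862}} = \frac{1}{-295926 - \frac{1}{862}} = \frac{1}{- \frac{255088213}{862}} = - \frac{862}{255088213}$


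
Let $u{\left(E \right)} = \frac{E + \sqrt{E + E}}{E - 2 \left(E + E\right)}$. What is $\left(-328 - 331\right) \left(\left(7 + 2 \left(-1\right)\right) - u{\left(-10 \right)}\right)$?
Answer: $- \frac{10544}{3} + \frac{659 i \sqrt{5}}{15} \approx -3514.7 + 98.238 i$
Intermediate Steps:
$u{\left(E \right)} = - \frac{E + \sqrt{2} \sqrt{E}}{3 E}$ ($u{\left(E \right)} = \frac{E + \sqrt{2 E}}{E - 2 \cdot 2 E} = \frac{E + \sqrt{2} \sqrt{E}}{E - 4 E} = \frac{E + \sqrt{2} \sqrt{E}}{\left(-3\right) E} = \left(E + \sqrt{2} \sqrt{E}\right) \left(- \frac{1}{3 E}\right) = - \frac{E + \sqrt{2} \sqrt{E}}{3 E}$)
$\left(-328 - 331\right) \left(\left(7 + 2 \left(-1\right)\right) - u{\left(-10 \right)}\right) = \left(-328 - 331\right) \left(\left(7 + 2 \left(-1\right)\right) - \left(- \frac{1}{3} - \frac{\sqrt{2}}{3 i \sqrt{10}}\right)\right) = - 659 \left(\left(7 - 2\right) - \left(- \frac{1}{3} - \frac{\sqrt{2} \left(- \frac{i \sqrt{10}}{10}\right)}{3}\right)\right) = - 659 \left(5 - \left(- \frac{1}{3} + \frac{i \sqrt{5}}{15}\right)\right) = - 659 \left(5 + \left(\frac{1}{3} - \frac{i \sqrt{5}}{15}\right)\right) = - 659 \left(\frac{16}{3} - \frac{i \sqrt{5}}{15}\right) = - \frac{10544}{3} + \frac{659 i \sqrt{5}}{15}$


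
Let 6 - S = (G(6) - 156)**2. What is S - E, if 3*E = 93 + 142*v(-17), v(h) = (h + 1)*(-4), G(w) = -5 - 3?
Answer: -89851/3 ≈ -29950.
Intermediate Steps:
G(w) = -8
S = -26890 (S = 6 - (-8 - 156)**2 = 6 - 1*(-164)**2 = 6 - 1*26896 = 6 - 26896 = -26890)
v(h) = -4 - 4*h (v(h) = (1 + h)*(-4) = -4 - 4*h)
E = 9181/3 (E = (93 + 142*(-4 - 4*(-17)))/3 = (93 + 142*(-4 + 68))/3 = (93 + 142*64)/3 = (93 + 9088)/3 = (1/3)*9181 = 9181/3 ≈ 3060.3)
S - E = -26890 - 1*9181/3 = -26890 - 9181/3 = -89851/3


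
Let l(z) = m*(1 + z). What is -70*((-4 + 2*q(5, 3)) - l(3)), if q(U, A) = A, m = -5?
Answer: -1540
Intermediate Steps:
l(z) = -5 - 5*z (l(z) = -5*(1 + z) = -5 - 5*z)
-70*((-4 + 2*q(5, 3)) - l(3)) = -70*((-4 + 2*3) - (-5 - 5*3)) = -70*((-4 + 6) - (-5 - 15)) = -70*(2 - 1*(-20)) = -70*(2 + 20) = -70*22 = -1540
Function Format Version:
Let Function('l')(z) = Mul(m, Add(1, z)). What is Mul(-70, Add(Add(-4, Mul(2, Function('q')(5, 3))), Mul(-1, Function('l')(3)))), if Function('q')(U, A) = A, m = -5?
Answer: -1540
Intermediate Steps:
Function('l')(z) = Add(-5, Mul(-5, z)) (Function('l')(z) = Mul(-5, Add(1, z)) = Add(-5, Mul(-5, z)))
Mul(-70, Add(Add(-4, Mul(2, Function('q')(5, 3))), Mul(-1, Function('l')(3)))) = Mul(-70, Add(Add(-4, Mul(2, 3)), Mul(-1, Add(-5, Mul(-5, 3))))) = Mul(-70, Add(Add(-4, 6), Mul(-1, Add(-5, -15)))) = Mul(-70, Add(2, Mul(-1, -20))) = Mul(-70, Add(2, 20)) = Mul(-70, 22) = -1540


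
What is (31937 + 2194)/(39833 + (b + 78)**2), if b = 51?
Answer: 34131/56474 ≈ 0.60437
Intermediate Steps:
(31937 + 2194)/(39833 + (b + 78)**2) = (31937 + 2194)/(39833 + (51 + 78)**2) = 34131/(39833 + 129**2) = 34131/(39833 + 16641) = 34131/56474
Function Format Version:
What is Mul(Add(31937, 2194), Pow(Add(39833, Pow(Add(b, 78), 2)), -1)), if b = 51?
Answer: Rational(34131, 56474) ≈ 0.60437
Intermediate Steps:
Mul(Add(31937, 2194), Pow(Add(39833, Pow(Add(b, 78), 2)), -1)) = Mul(Add(31937, 2194), Pow(Add(39833, Pow(Add(51, 78), 2)), -1)) = Mul(34131, Pow(Add(39833, Pow(129, 2)), -1)) = Mul(34131, Pow(Add(39833, 16641), -1)) = Mul(34131, Pow(56474, -1)) = Mul(34131, Rational(1, 56474)) = Rational(34131, 56474)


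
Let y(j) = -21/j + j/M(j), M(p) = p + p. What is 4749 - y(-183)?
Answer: 579303/122 ≈ 4748.4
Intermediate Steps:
M(p) = 2*p
y(j) = ½ - 21/j (y(j) = -21/j + j/((2*j)) = -21/j + j*(1/(2*j)) = -21/j + ½ = ½ - 21/j)
4749 - y(-183) = 4749 - (-42 - 183)/(2*(-183)) = 4749 - (-1)*(-225)/(2*183) = 4749 - 1*75/122 = 4749 - 75/122 = 579303/122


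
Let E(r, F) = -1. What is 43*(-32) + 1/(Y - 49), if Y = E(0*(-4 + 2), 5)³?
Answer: -68801/50 ≈ -1376.0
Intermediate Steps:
Y = -1 (Y = (-1)³ = -1)
43*(-32) + 1/(Y - 49) = 43*(-32) + 1/(-1 - 49) = -1376 + 1/(-50) = -1376 - 1/50 = -68801/50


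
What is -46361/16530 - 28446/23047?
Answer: -80983913/20050890 ≈ -4.0389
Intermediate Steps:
-46361/16530 - 28446/23047 = -80983913/20050890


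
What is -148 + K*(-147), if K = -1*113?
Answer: 16463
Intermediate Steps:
K = -113
-148 + K*(-147) = -148 - 113*(-147) = -148 + 16611 = 16463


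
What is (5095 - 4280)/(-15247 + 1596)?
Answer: -815/13651 ≈ -0.059703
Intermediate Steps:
(5095 - 4280)/(-15247 + 1596) = 815/(-13651) = 815*(-1/13651) = -815/13651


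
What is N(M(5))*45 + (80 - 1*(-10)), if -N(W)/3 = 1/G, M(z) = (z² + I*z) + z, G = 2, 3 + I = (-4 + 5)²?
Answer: 45/2 ≈ 22.500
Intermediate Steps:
I = -2 (I = -3 + (-4 + 5)² = -3 + 1² = -3 + 1 = -2)
M(z) = z² - z (M(z) = (z² - 2*z) + z = z² - z)
N(W) = -3/2
N(M(5))*45 + (80 - 1*(-10)) = -3/2*45 + (80 - 1*(-10)) = -135/2 + (80 + 10) = -135/2 + 90 = 45/2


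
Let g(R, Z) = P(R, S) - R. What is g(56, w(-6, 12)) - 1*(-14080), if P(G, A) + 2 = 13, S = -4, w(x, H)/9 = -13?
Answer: 14035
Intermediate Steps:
w(x, H) = -117 (w(x, H) = 9*(-13) = -117)
P(G, A) = 11 (P(G, A) = -2 + 13 = 11)
g(R, Z) = 11 - R
g(56, w(-6, 12)) - 1*(-14080) = (11 - 1*56) - 1*(-14080) = (11 - 56) + 14080 = -45 + 14080 = 14035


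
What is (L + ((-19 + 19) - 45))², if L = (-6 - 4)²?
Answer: 3025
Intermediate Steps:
L = 100 (L = (-10)² = 100)
(L + ((-19 + 19) - 45))² = (100 + ((-19 + 19) - 45))² = (100 + (0 - 45))² = (100 - 45)² = 55² = 3025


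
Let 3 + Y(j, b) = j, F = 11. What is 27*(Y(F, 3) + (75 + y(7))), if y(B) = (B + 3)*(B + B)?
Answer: 6021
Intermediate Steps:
Y(j, b) = -3 + j
y(B) = 2*B*(3 + B) (y(B) = (3 + B)*(2*B) = 2*B*(3 + B))
27*(Y(F, 3) + (75 + y(7))) = 27*((-3 + 11) + (75 + 2*7*(3 + 7))) = 27*(8 + (75 + 2*7*10)) = 27*(8 + (75 + 140)) = 27*(8 + 215) = 27*223 = 6021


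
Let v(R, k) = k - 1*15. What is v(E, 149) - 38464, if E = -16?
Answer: -38330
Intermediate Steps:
v(R, k) = -15 + k (v(R, k) = k - 15 = -15 + k)
v(E, 149) - 38464 = (-15 + 149) - 38464 = 134 - 38464 = -38330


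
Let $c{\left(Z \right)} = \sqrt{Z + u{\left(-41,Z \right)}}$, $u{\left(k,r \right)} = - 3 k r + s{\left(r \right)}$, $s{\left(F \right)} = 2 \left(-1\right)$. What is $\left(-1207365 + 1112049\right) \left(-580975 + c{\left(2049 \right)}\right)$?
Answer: $55376213100 - 95316 \sqrt{254074} \approx 5.5328 \cdot 10^{10}$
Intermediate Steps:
$s{\left(F \right)} = -2$
$u{\left(k,r \right)} = -2 - 3 k r$ ($u{\left(k,r \right)} = - 3 k r - 2 = -2 - 3 k r$)
$c{\left(Z \right)} = \sqrt{-2 + 124 Z}$ ($c{\left(Z \right)} = \sqrt{Z - \left(2 - 123 Z\right)} = \sqrt{Z + \left(-2 + 123 Z\right)} = \sqrt{-2 + 124 Z}$)
$\left(-1207365 + 1112049\right) \left(-580975 + c{\left(2049 \right)}\right) = \left(-1207365 + 1112049\right) \left(-580975 + \sqrt{-2 + 124 \cdot 2049}\right) = - 95316 \left(-580975 + \sqrt{-2 + 254076}\right) = - 95316 \left(-580975 + \sqrt{254074}\right) = 55376213100 - 95316 \sqrt{254074}$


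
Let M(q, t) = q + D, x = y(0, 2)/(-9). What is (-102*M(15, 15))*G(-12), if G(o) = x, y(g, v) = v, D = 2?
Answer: 1156/3 ≈ 385.33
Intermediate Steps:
x = -2/9 (x = 2/(-9) = 2*(-1/9) = -2/9 ≈ -0.22222)
M(q, t) = 2 + q (M(q, t) = q + 2 = 2 + q)
G(o) = -2/9
(-102*M(15, 15))*G(-12) = -102*(2 + 15)*(-2/9) = -102*17*(-2/9) = -1734*(-2/9) = 1156/3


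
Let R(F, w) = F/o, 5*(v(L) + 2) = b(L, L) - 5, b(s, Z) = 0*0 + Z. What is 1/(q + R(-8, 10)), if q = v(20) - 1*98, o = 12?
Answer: -3/293 ≈ -0.010239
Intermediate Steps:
b(s, Z) = Z (b(s, Z) = 0 + Z = Z)
v(L) = -3 + L/5 (v(L) = -2 + (L - 5)/5 = -2 + (-5 + L)/5 = -2 + (-1 + L/5) = -3 + L/5)
R(F, w) = F/12
q = -97 (q = (-3 + (⅕)*20) - 1*98 = (-3 + 4) - 98 = 1 - 98 = -97)
1/(q + R(-8, 10)) = 1/(-97 + (1/12)*(-8)) = 1/(-97 - ⅔) = 1/(-293/3) = -3/293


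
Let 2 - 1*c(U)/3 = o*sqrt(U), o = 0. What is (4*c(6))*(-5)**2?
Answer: 600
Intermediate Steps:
c(U) = 6 (c(U) = 6 - 0*sqrt(U) = 6 - 3*0 = 6 + 0 = 6)
(4*c(6))*(-5)**2 = (4*6)*(-5)**2 = 24*25 = 600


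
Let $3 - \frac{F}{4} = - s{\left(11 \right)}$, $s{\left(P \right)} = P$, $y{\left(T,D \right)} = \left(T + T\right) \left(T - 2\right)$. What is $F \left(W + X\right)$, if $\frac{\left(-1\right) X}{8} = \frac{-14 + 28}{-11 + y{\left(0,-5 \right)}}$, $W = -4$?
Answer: $\frac{3808}{11} \approx 346.18$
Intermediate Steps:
$y{\left(T,D \right)} = 2 T \left(-2 + T\right)$
$X = \frac{112}{11}$ ($X = - 8 \frac{-14 + 28}{-11 + 2 \cdot 0 \left(-2 + 0\right)} = - 8 \frac{14}{-11 + 2 \cdot 0 \left(-2\right)} = - 8 \frac{14}{-11 + 0} = - 8 \frac{14}{-11} = - 8 \cdot 14 \left(- \frac{1}{11}\right) = \left(-8\right) \left(- \frac{14}{11}\right) = \frac{112}{11} \approx 10.182$)
$F = 56$ ($F = 12 - 4 \left(\left(-1\right) 11\right) = 12 - -44 = 12 + 44 = 56$)
$F \left(W + X\right) = 56 \left(-4 + \frac{112}{11}\right) = 56 \cdot \frac{68}{11} = \frac{3808}{11}$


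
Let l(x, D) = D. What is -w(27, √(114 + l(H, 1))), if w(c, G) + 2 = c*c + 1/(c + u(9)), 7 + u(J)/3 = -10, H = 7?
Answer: -17447/24 ≈ -726.96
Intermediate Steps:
u(J) = -51 (u(J) = -21 + 3*(-10) = -21 - 30 = -51)
w(c, G) = -2 + c² + 1/(-51 + c) (w(c, G) = -2 + (c*c + 1/(c - 51)) = -2 + (c² + 1/(-51 + c)) = -2 + c² + 1/(-51 + c))
-w(27, √(114 + l(H, 1))) = -(103 + 27³ - 51*27² - 2*27)/(-51 + 27) = -(103 + 19683 - 51*729 - 54)/(-24) = -(-1)*(103 + 19683 - 37179 - 54)/24 = -(-1)*(-17447)/24 = -1*17447/24 = -17447/24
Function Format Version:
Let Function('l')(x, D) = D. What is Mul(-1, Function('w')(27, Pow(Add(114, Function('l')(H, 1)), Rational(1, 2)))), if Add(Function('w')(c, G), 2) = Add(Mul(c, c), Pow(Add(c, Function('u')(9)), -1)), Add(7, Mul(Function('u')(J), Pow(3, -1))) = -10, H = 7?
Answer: Rational(-17447, 24) ≈ -726.96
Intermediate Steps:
Function('u')(J) = -51 (Function('u')(J) = Add(-21, Mul(3, -10)) = Add(-21, -30) = -51)
Function('w')(c, G) = Add(-2, Pow(c, 2), Pow(Add(-51, c), -1)) (Function('w')(c, G) = Add(-2, Add(Mul(c, c), Pow(Add(c, -51), -1))) = Add(-2, Add(Pow(c, 2), Pow(Add(-51, c), -1))) = Add(-2, Pow(c, 2), Pow(Add(-51, c), -1)))
Mul(-1, Function('w')(27, Pow(Add(114, Function('l')(H, 1)), Rational(1, 2)))) = Mul(-1, Mul(Pow(Add(-51, 27), -1), Add(103, Pow(27, 3), Mul(-51, Pow(27, 2)), Mul(-2, 27)))) = Mul(-1, Mul(Pow(-24, -1), Add(103, 19683, Mul(-51, 729), -54))) = Mul(-1, Mul(Rational(-1, 24), Add(103, 19683, -37179, -54))) = Mul(-1, Mul(Rational(-1, 24), -17447)) = Mul(-1, Rational(17447, 24)) = Rational(-17447, 24)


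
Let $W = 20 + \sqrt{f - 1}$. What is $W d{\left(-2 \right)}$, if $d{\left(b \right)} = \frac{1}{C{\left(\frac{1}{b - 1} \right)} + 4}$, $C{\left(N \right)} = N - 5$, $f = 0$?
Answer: $-15 - \frac{3 i}{4} \approx -15.0 - 0.75 i$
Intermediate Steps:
$C{\left(N \right)} = -5 + N$ ($C{\left(N \right)} = N - 5 = -5 + N$)
$W = 20 + i$ ($W = 20 + \sqrt{0 - 1} = 20 + \sqrt{-1} = 20 + i \approx 20.0 + 1.0 i$)
$d{\left(b \right)} = \frac{1}{-1 + \frac{1}{-1 + b}}$ ($d{\left(b \right)} = \frac{1}{\left(-5 + \frac{1}{b - 1}\right) + 4} = \frac{1}{\left(-5 + \frac{1}{-1 + b}\right) + 4} = \frac{1}{-1 + \frac{1}{-1 + b}}$)
$W d{\left(-2 \right)} = \left(20 + i\right) \frac{-1 - 2}{2 - -2} = \left(20 + i\right) \frac{1}{2 + 2} \left(-3\right) = \left(20 + i\right) \frac{1}{4} \left(-3\right) = \left(20 + i\right) \left(- \frac{3}{4}\right) = -15 - \frac{3 i}{4}$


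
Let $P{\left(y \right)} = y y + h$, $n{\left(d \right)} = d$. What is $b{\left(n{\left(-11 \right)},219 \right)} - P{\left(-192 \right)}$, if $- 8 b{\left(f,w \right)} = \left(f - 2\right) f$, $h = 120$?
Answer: $- \frac{296015}{8} \approx -37002.0$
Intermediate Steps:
$P{\left(y \right)} = 120 + y^{2}$ ($P{\left(y \right)} = y y + 120 = y^{2} + 120 = 120 + y^{2}$)
$b{\left(f,w \right)} = - \frac{f \left(-2 + f\right)}{8}$ ($b{\left(f,w \right)} = - \frac{\left(f - 2\right) f}{8} = - \frac{\left(-2 + f\right) f}{8} = - \frac{f \left(-2 + f\right)}{8}$)
$b{\left(n{\left(-11 \right)},219 \right)} - P{\left(-192 \right)} = \frac{1}{8} \left(-11\right) \left(2 - -11\right) - \left(120 + \left(-192\right)^{2}\right) = \frac{1}{8} \left(-11\right) \left(2 + 11\right) - \left(120 + 36864\right) = \frac{1}{8} \left(-11\right) 13 - 36984 = - \frac{143}{8} - 36984 = - \frac{296015}{8}$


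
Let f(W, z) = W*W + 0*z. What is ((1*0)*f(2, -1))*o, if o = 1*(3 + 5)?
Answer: 0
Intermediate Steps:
f(W, z) = W**2 (f(W, z) = W**2 + 0 = W**2)
o = 8 (o = 1*8 = 8)
((1*0)*f(2, -1))*o = ((1*0)*2**2)*8 = (0*4)*8 = 0*8 = 0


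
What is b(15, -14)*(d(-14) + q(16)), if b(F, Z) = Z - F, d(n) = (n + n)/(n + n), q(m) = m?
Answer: -493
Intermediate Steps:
d(n) = 1 (d(n) = (2*n)/((2*n)) = (2*n)*(1/(2*n)) = 1)
b(15, -14)*(d(-14) + q(16)) = (-14 - 1*15)*(1 + 16) = (-14 - 15)*17 = -29*17 = -493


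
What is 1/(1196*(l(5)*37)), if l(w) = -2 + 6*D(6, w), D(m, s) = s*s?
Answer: 1/6549296 ≈ 1.5269e-7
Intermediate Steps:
D(m, s) = s²
l(w) = -2 + 6*w²
1/(1196*(l(5)*37)) = 1/(1196*((-2 + 6*5²)*37)) = 1/(1196*((-2 + 6*25)*37)) = 1/(1196*((-2 + 150)*37)) = 1/(1196*(148*37)) = 1/(1196*5476) = 1/6549296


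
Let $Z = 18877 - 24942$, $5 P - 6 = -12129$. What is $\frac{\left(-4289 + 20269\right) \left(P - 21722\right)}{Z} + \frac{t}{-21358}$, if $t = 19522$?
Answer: $\frac{4120568231107}{64768135} \approx 63620.0$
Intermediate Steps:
$P = - \frac{12123}{5}$ ($P = \frac{6}{5} + \frac{1}{5} \left(-12129\right) = \frac{6}{5} - \frac{12129}{5} = - \frac{12123}{5} \approx -2424.6$)
$Z = -6065$ ($Z = 18877 - 24942 = -6065$)
$\frac{\left(-4289 + 20269\right) \left(P - 21722\right)}{Z} + \frac{t}{-21358} = \frac{\left(-4289 + 20269\right) \left(- \frac{12123}{5} - 21722\right)}{-6065} + \frac{19522}{-21358} = 15980 \left(- \frac{120733}{5}\right) \left(- \frac{1}{6065}\right) + 19522 \left(- \frac{1}{21358}\right) = \left(-385862668\right) \left(- \frac{1}{6065}\right) - \frac{9761}{10679} = \frac{385862668}{6065} - \frac{9761}{10679} = \frac{4120568231107}{64768135}$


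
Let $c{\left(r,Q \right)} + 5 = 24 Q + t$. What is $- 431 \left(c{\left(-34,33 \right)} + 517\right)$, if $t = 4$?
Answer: $-563748$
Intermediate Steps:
$c{\left(r,Q \right)} = -1 + 24 Q$ ($c{\left(r,Q \right)} = -5 + \left(24 Q + 4\right) = -5 + \left(4 + 24 Q\right) = -1 + 24 Q$)
$- 431 \left(c{\left(-34,33 \right)} + 517\right) = - 431 \left(\left(-1 + 24 \cdot 33\right) + 517\right) = - 431 \left(\left(-1 + 792\right) + 517\right) = - 431 \left(791 + 517\right) = \left(-431\right) 1308 = -563748$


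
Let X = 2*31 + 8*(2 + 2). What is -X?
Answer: -94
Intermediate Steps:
X = 94 (X = 62 + 8*4 = 62 + 32 = 94)
-X = -1*94 = -94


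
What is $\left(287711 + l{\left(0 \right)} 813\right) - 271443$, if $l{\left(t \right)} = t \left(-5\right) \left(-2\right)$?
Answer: $16268$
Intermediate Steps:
$l{\left(t \right)} = 10 t$ ($l{\left(t \right)} = - 5 t \left(-2\right) = 10 t$)
$\left(287711 + l{\left(0 \right)} 813\right) - 271443 = \left(287711 + 10 \cdot 0 \cdot 813\right) - 271443 = \left(287711 + 0 \cdot 813\right) - 271443 = \left(287711 + 0\right) - 271443 = 287711 - 271443 = 16268$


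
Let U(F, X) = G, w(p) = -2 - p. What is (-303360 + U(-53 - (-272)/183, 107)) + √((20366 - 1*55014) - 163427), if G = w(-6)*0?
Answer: -303360 + 5*I*√7923 ≈ -3.0336e+5 + 445.06*I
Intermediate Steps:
G = 0 (G = (-2 - 1*(-6))*0 = (-2 + 6)*0 = 4*0 = 0)
U(F, X) = 0
(-303360 + U(-53 - (-272)/183, 107)) + √((20366 - 1*55014) - 163427) = (-303360 + 0) + √((20366 - 1*55014) - 163427) = -303360 + √((20366 - 55014) - 163427) = -303360 + √(-34648 - 163427) = -303360 + √(-198075) = -303360 + 5*I*√7923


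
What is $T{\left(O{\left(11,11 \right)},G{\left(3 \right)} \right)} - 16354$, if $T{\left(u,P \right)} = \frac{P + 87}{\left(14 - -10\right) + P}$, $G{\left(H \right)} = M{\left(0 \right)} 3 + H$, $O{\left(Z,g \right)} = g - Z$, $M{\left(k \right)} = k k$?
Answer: $- \frac{49052}{3} \approx -16351.0$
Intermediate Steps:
$M{\left(k \right)} = k^{2}$
$G{\left(H \right)} = H$ ($G{\left(H \right)} = 0^{2} \cdot 3 + H = 0 \cdot 3 + H = 0 + H = H$)
$T{\left(u,P \right)} = \frac{87 + P}{24 + P}$ ($T{\left(u,P \right)} = \frac{87 + P}{\left(14 + 10\right) + P} = \frac{87 + P}{24 + P}$)
$T{\left(O{\left(11,11 \right)},G{\left(3 \right)} \right)} - 16354 = \frac{87 + 3}{24 + 3} - 16354 = \frac{1}{27} \cdot 90 - 16354 = \frac{10}{3} - 16354 = - \frac{49052}{3}$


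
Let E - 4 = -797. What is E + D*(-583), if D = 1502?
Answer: -876459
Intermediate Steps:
E = -793 (E = 4 - 797 = -793)
E + D*(-583) = -793 + 1502*(-583) = -793 - 875666 = -876459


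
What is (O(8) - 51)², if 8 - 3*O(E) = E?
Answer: 2601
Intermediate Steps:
O(E) = 8/3 - E/3
(O(8) - 51)² = ((8/3 - ⅓*8) - 51)² = ((8/3 - 8/3) - 51)² = (0 - 51)² = (-51)² = 2601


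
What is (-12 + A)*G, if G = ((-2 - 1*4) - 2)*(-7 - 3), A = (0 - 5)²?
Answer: 1040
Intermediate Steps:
A = 25 (A = (-5)² = 25)
G = 80 (G = ((-2 - 4) - 2)*(-10) = (-6 - 2)*(-10) = -8*(-10) = 80)
(-12 + A)*G = (-12 + 25)*80 = 13*80 = 1040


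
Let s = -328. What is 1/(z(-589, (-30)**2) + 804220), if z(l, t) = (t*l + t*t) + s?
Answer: 1/1083792 ≈ 9.2269e-7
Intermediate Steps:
z(l, t) = -328 + t**2 + l*t (z(l, t) = (t*l + t*t) - 328 = (l*t + t**2) - 328 = (t**2 + l*t) - 328 = -328 + t**2 + l*t)
1/(z(-589, (-30)**2) + 804220) = 1/((-328 + ((-30)**2)**2 - 589*(-30)**2) + 804220) = 1/((-328 + 900**2 - 589*900) + 804220) = 1/((-328 + 810000 - 530100) + 804220) = 1/(279572 + 804220) = 1/1083792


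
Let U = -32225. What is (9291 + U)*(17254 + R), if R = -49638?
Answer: 742694656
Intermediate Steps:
(9291 + U)*(17254 + R) = (9291 - 32225)*(17254 - 49638) = -22934*(-32384) = 742694656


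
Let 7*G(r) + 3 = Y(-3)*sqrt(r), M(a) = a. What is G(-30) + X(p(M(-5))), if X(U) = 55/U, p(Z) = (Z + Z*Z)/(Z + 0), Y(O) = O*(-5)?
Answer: -397/28 + 15*I*sqrt(30)/7 ≈ -14.179 + 11.737*I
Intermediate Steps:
Y(O) = -5*O
p(Z) = (Z + Z**2)/Z
G(r) = -3/7 + 15*sqrt(r)/7 (G(r) = -3/7 + ((-5*(-3))*sqrt(r))/7 = -3/7 + (15*sqrt(r))/7 = -3/7 + 15*sqrt(r)/7)
G(-30) + X(p(M(-5))) = (-3/7 + 15*sqrt(-30)/7) + 55/(1 - 5) = (-3/7 + 15*(I*sqrt(30))/7) + 55/(-4) = (-3/7 + 15*I*sqrt(30)/7) + 55*(-1/4) = (-3/7 + 15*I*sqrt(30)/7) - 55/4 = -397/28 + 15*I*sqrt(30)/7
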